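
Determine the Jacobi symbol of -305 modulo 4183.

(-305/4183)
  = (3878/4183)    [-305 ≡ 3878 mod 4183]
  = (1939/4183)    [4183 ≡ 7 mod 8 ⇒ (2/4183) = +1]
  = -(4183/1939)    [QR: both ≡ 3 mod 4, sign flips]
  = -(305/1939)    [4183 ≡ 305 mod 1939]
  = -(1939/305)    [QR: 305 ≡ 1 mod 4, sign kept]
  = -(109/305)    [1939 ≡ 109 mod 305]
  = -(305/109)    [QR: 109 ≡ 1 mod 4, sign kept]
  = -(87/109)    [305 ≡ 87 mod 109]
  = -(109/87)    [QR: 109 ≡ 1 mod 4, sign kept]
  = -(22/87)    [109 ≡ 22 mod 87]
  = -(11/87)    [87 ≡ 7 mod 8 ⇒ (2/87) = +1]
  = (87/11)    [QR: both ≡ 3 mod 4, sign flips]
  = (10/11)    [87 ≡ 10 mod 11]
  = -(5/11)    [11 ≡ 3 mod 8 ⇒ (2/11) = -1]
  = -(11/5)    [QR: 5 ≡ 1 mod 4, sign kept]
  = -(1/5)    [11 ≡ 1 mod 5]
  = -1    [(1/5) = 1]

-1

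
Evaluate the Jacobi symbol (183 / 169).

(183 / 169)
  = (14 / 169)    [183 ≡ 14 mod 169]
  = (7 / 169)    [169 ≡ 1 mod 8 ⇒ (2 / 169) = +1]
  = (169 / 7)    [QR: 169 ≡ 1 mod 4, sign kept]
  = (1 / 7)    [169 ≡ 1 mod 7]
  = 1    [(1 / 7) = 1]

1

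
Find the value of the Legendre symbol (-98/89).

(-98/89)
  = (98/89)    [89 ≡ 1 mod 4 ⇒ (-1/89) = +1]
  = (9/89)    [98 ≡ 9 mod 89]
  = (89/9)    [QR: 9 ≡ 1 mod 4, sign kept]
  = (8/9)    [89 ≡ 8 mod 9]
  = (1/9)    [9 ≡ 1 mod 8 ⇒ (2/9)^3 = +1]
  = 1    [(1/9) = 1]

1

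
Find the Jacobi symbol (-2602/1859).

(-2602/1859)
  = (1116/1859)    [-2602 ≡ 1116 mod 1859]
  = (279/1859)    [1859 ≡ 3 mod 8 ⇒ (2/1859)^2 = +1]
  = -(1859/279)    [QR: both ≡ 3 mod 4, sign flips]
  = -(185/279)    [1859 ≡ 185 mod 279]
  = -(279/185)    [QR: 185 ≡ 1 mod 4, sign kept]
  = -(94/185)    [279 ≡ 94 mod 185]
  = -(47/185)    [185 ≡ 1 mod 8 ⇒ (2/185) = +1]
  = -(185/47)    [QR: 185 ≡ 1 mod 4, sign kept]
  = -(44/47)    [185 ≡ 44 mod 47]
  = -(11/47)    [47 ≡ 7 mod 8 ⇒ (2/47)^2 = +1]
  = (47/11)    [QR: both ≡ 3 mod 4, sign flips]
  = (3/11)    [47 ≡ 3 mod 11]
  = -(11/3)    [QR: both ≡ 3 mod 4, sign flips]
  = -(2/3)    [11 ≡ 2 mod 3]
  = (1/3)    [3 ≡ 3 mod 8 ⇒ (2/3) = -1]
  = 1    [(1/3) = 1]

1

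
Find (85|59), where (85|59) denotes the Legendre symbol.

1

(85|59)
  = (26|59)    [85 ≡ 26 mod 59]
  = -(13|59)    [59 ≡ 3 mod 8 ⇒ (2|59) = -1]
  = -(59|13)    [QR: 13 ≡ 1 mod 4, sign kept]
  = -(7|13)    [59 ≡ 7 mod 13]
  = -(13|7)    [QR: 13 ≡ 1 mod 4, sign kept]
  = -(6|7)    [13 ≡ 6 mod 7]
  = -(3|7)    [7 ≡ 7 mod 8 ⇒ (2|7) = +1]
  = (7|3)    [QR: both ≡ 3 mod 4, sign flips]
  = (1|3)    [7 ≡ 1 mod 3]
  = 1    [(1|3) = 1]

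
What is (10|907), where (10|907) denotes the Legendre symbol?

1

Factor out 2: 10 = 2·5. Since 907 ≡ 3 (mod 8), (2|907) = -1. Now have -(5|907).
5 ≡ 1 (mod 4), so quadratic reciprocity gives (5|907) = (907|5). Reduce: 907 ≡ 2 (mod 5). Now have -(2|5).
Factor out 2: 2 = 2. Since 5 ≡ 5 (mod 8), (2|5) = -1. Now have (1|5).
(1|5) = 1. Collecting the sign factors: 1.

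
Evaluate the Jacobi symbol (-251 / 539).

(-251 / 539)
  = (288 / 539)    [-251 ≡ 288 mod 539]
  = -(9 / 539)    [539 ≡ 3 mod 8 ⇒ (2 / 539)^5 = -1]
  = -(539 / 9)    [QR: 9 ≡ 1 mod 4, sign kept]
  = -(8 / 9)    [539 ≡ 8 mod 9]
  = -(1 / 9)    [9 ≡ 1 mod 8 ⇒ (2 / 9)^3 = +1]
  = -1    [(1 / 9) = 1]

-1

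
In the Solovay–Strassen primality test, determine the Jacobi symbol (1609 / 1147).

-1

Reduce the numerator: 1609 ≡ 462 (mod 1147), so (1609 / 1147) = (462 / 1147).
Factor out 2: 462 = 2·231. Since 1147 ≡ 3 (mod 8), (2 / 1147) = -1. Now have -(231 / 1147).
Both 231 ≡ 3 and 1147 ≡ 3 (mod 4), so reciprocity gives (231 / 1147) = -(1147 / 231). Reduce: 1147 ≡ 223 (mod 231). Now have (223 / 231).
Both 223 ≡ 3 and 231 ≡ 3 (mod 4), so reciprocity gives (223 / 231) = -(231 / 223). Reduce: 231 ≡ 8 (mod 223). Now have -(8 / 223).
Factor out 2: 8 = 2^3. Since 223 ≡ 7 (mod 8), (2 / 223) = +1, and (2 / 223)^3 = +1. Now have -(1 / 223).
(1 / 223) = 1. Collecting the sign factors: -1.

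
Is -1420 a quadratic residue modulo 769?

(-1420/769)
  = (1420/769)    [769 ≡ 1 mod 4 ⇒ (-1/769) = +1]
  = (651/769)    [1420 ≡ 651 mod 769]
  = (769/651)    [QR: 769 ≡ 1 mod 4, sign kept]
  = (118/651)    [769 ≡ 118 mod 651]
  = -(59/651)    [651 ≡ 3 mod 8 ⇒ (2/651) = -1]
  = (651/59)    [QR: both ≡ 3 mod 4, sign flips]
  = (2/59)    [651 ≡ 2 mod 59]
  = -(1/59)    [59 ≡ 3 mod 8 ⇒ (2/59) = -1]
  = -1    [(1/59) = 1]
The Legendre symbol is -1, so x^2 ≡ -1420 (mod 769) has no solution.

no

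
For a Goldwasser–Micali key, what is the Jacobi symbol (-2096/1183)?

(-2096/1183)
  = (270/1183)    [-2096 ≡ 270 mod 1183]
  = (135/1183)    [1183 ≡ 7 mod 8 ⇒ (2/1183) = +1]
  = -(1183/135)    [QR: both ≡ 3 mod 4, sign flips]
  = -(103/135)    [1183 ≡ 103 mod 135]
  = (135/103)    [QR: both ≡ 3 mod 4, sign flips]
  = (32/103)    [135 ≡ 32 mod 103]
  = (1/103)    [103 ≡ 7 mod 8 ⇒ (2/103)^5 = +1]
  = 1    [(1/103) = 1]

1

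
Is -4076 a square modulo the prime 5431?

Reduce the numerator: -4076 ≡ 1355 (mod 5431), so (-4076/5431) = (1355/5431).
Both 1355 ≡ 3 and 5431 ≡ 3 (mod 4), so reciprocity gives (1355/5431) = -(5431/1355). Reduce: 5431 ≡ 11 (mod 1355). Now have -(11/1355).
Both 11 ≡ 3 and 1355 ≡ 3 (mod 4), so reciprocity gives (11/1355) = -(1355/11). Reduce: 1355 ≡ 2 (mod 11). Now have (2/11).
Factor out 2: 2 = 2. Since 11 ≡ 3 (mod 8), (2/11) = -1. Now have -(1/11).
(1/11) = 1. Collecting the sign factors: -1.
The Legendre symbol is -1, so x^2 ≡ -4076 (mod 5431) has no solution.

no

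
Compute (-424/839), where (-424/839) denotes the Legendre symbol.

(-424/839)
  = (415/839)    [-424 ≡ 415 mod 839]
  = -(839/415)    [QR: both ≡ 3 mod 4, sign flips]
  = -(9/415)    [839 ≡ 9 mod 415]
  = -(415/9)    [QR: 9 ≡ 1 mod 4, sign kept]
  = -(1/9)    [415 ≡ 1 mod 9]
  = -1    [(1/9) = 1]

-1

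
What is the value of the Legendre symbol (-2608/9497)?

1

Reduce the numerator: -2608 ≡ 6889 (mod 9497), so (-2608/9497) = (6889/9497).
6889 ≡ 1 (mod 4), so quadratic reciprocity gives (6889/9497) = (9497/6889). Reduce: 9497 ≡ 2608 (mod 6889). Now have (2608/6889).
Factor out 2: 2608 = 2^4·163. Since 6889 ≡ 1 (mod 8), (2/6889) = +1, and (2/6889)^4 = +1. Now have (163/6889).
6889 ≡ 1 (mod 4), so quadratic reciprocity gives (163/6889) = (6889/163). Reduce: 6889 ≡ 43 (mod 163). Now have (43/163).
Both 43 ≡ 3 and 163 ≡ 3 (mod 4), so reciprocity gives (43/163) = -(163/43). Reduce: 163 ≡ 34 (mod 43). Now have -(34/43).
Factor out 2: 34 = 2·17. Since 43 ≡ 3 (mod 8), (2/43) = -1. Now have (17/43).
17 ≡ 1 (mod 4), so quadratic reciprocity gives (17/43) = (43/17). Reduce: 43 ≡ 9 (mod 17). Now have (9/17).
9 ≡ 1 (mod 4), so quadratic reciprocity gives (9/17) = (17/9). Reduce: 17 ≡ 8 (mod 9). Now have (8/9).
Factor out 2: 8 = 2^3. Since 9 ≡ 1 (mod 8), (2/9) = +1, and (2/9)^3 = +1. Now have (1/9).
(1/9) = 1. Collecting the sign factors: 1.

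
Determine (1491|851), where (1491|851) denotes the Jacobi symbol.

Reduce the numerator: 1491 ≡ 640 (mod 851), so (1491|851) = (640|851).
Factor out 2: 640 = 2^7·5. Since 851 ≡ 3 (mod 8), (2|851) = -1, and (2|851)^7 = -1. Now have -(5|851).
5 ≡ 1 (mod 4), so quadratic reciprocity gives (5|851) = (851|5). Reduce: 851 ≡ 1 (mod 5). Now have -(1|5).
(1|5) = 1. Collecting the sign factors: -1.

-1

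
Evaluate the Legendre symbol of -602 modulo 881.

-1

(-602|881)
  = (602|881)    [881 ≡ 1 mod 4 ⇒ (-1|881) = +1]
  = (301|881)    [881 ≡ 1 mod 8 ⇒ (2|881) = +1]
  = (881|301)    [QR: 301 ≡ 1 mod 4, sign kept]
  = (279|301)    [881 ≡ 279 mod 301]
  = (301|279)    [QR: 301 ≡ 1 mod 4, sign kept]
  = (22|279)    [301 ≡ 22 mod 279]
  = (11|279)    [279 ≡ 7 mod 8 ⇒ (2|279) = +1]
  = -(279|11)    [QR: both ≡ 3 mod 4, sign flips]
  = -(4|11)    [279 ≡ 4 mod 11]
  = -(1|11)    [11 ≡ 3 mod 8 ⇒ (2|11)^2 = +1]
  = -1    [(1|11) = 1]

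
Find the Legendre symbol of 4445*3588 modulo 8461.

-1

By multiplicativity, (4445·3588/8461) = (4445/8461)·(3588/8461).
First factor (4445/8461):
4445 ≡ 1 (mod 4), so quadratic reciprocity gives (4445/8461) = (8461/4445). Reduce: 8461 ≡ 4016 (mod 4445). Now have (4016/4445).
Factor out 2: 4016 = 2^4·251. Since 4445 ≡ 5 (mod 8), (2/4445) = -1, and (2/4445)^4 = +1. Now have (251/4445).
4445 ≡ 1 (mod 4), so quadratic reciprocity gives (251/4445) = (4445/251). Reduce: 4445 ≡ 178 (mod 251). Now have (178/251).
Factor out 2: 178 = 2·89. Since 251 ≡ 3 (mod 8), (2/251) = -1. Now have -(89/251).
89 ≡ 1 (mod 4), so quadratic reciprocity gives (89/251) = (251/89). Reduce: 251 ≡ 73 (mod 89). Now have -(73/89).
73 ≡ 1 (mod 4), so quadratic reciprocity gives (73/89) = (89/73). Reduce: 89 ≡ 16 (mod 73). Now have -(16/73).
Factor out 2: 16 = 2^4. Since 73 ≡ 1 (mod 8), (2/73) = +1, and (2/73)^4 = +1. Now have -(1/73).
(1/73) = 1. Collecting the sign factors: -1.
Second factor (3588/8461):
Factor out 2: 3588 = 2^2·897. Since 8461 ≡ 5 (mod 8), (2/8461) = -1, and (2/8461)^2 = +1. Now have (897/8461).
897 ≡ 1 (mod 4), so quadratic reciprocity gives (897/8461) = (8461/897). Reduce: 8461 ≡ 388 (mod 897). Now have (388/897).
Factor out 2: 388 = 2^2·97. Since 897 ≡ 1 (mod 8), (2/897) = +1, and (2/897)^2 = +1. Now have (97/897).
97 ≡ 1 (mod 4), so quadratic reciprocity gives (97/897) = (897/97). Reduce: 897 ≡ 24 (mod 97). Now have (24/97).
Factor out 2: 24 = 2^3·3. Since 97 ≡ 1 (mod 8), (2/97) = +1, and (2/97)^3 = +1. Now have (3/97).
97 ≡ 1 (mod 4), so quadratic reciprocity gives (3/97) = (97/3). Reduce: 97 ≡ 1 (mod 3). Now have (1/3).
(1/3) = 1. Collecting the sign factors: 1.
Product: (-1)·(1) = -1.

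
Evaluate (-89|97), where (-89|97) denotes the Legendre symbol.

1

Reduce the numerator: -89 ≡ 8 (mod 97), so (-89|97) = (8|97).
Factor out 2: 8 = 2^3. Since 97 ≡ 1 (mod 8), (2|97) = +1, and (2|97)^3 = +1. Now have (1|97).
(1|97) = 1. Collecting the sign factors: 1.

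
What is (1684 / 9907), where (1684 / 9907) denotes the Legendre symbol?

Factor out 2: 1684 = 2^2·421. Since 9907 ≡ 3 (mod 8), (2 / 9907) = -1, and (2 / 9907)^2 = +1. Now have (421 / 9907).
421 ≡ 1 (mod 4), so quadratic reciprocity gives (421 / 9907) = (9907 / 421). Reduce: 9907 ≡ 224 (mod 421). Now have (224 / 421).
Factor out 2: 224 = 2^5·7. Since 421 ≡ 5 (mod 8), (2 / 421) = -1, and (2 / 421)^5 = -1. Now have -(7 / 421).
421 ≡ 1 (mod 4), so quadratic reciprocity gives (7 / 421) = (421 / 7). Reduce: 421 ≡ 1 (mod 7). Now have -(1 / 7).
(1 / 7) = 1. Collecting the sign factors: -1.

-1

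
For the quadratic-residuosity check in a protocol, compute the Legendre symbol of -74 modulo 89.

-1

Pull out -1: (-74|89) = (-1|89)·(74|89). Since 89 ≡ 1 (mod 4), (-1|89) = +1. Now have (74|89).
Factor out 2: 74 = 2·37. Since 89 ≡ 1 (mod 8), (2|89) = +1. Now have (37|89).
37 ≡ 1 (mod 4), so quadratic reciprocity gives (37|89) = (89|37). Reduce: 89 ≡ 15 (mod 37). Now have (15|37).
37 ≡ 1 (mod 4), so quadratic reciprocity gives (15|37) = (37|15). Reduce: 37 ≡ 7 (mod 15). Now have (7|15).
Both 7 ≡ 3 and 15 ≡ 3 (mod 4), so reciprocity gives (7|15) = -(15|7). Reduce: 15 ≡ 1 (mod 7). Now have -(1|7).
(1|7) = 1. Collecting the sign factors: -1.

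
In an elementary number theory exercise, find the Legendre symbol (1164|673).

1

Reduce the numerator: 1164 ≡ 491 (mod 673), so (1164|673) = (491|673).
673 ≡ 1 (mod 4), so quadratic reciprocity gives (491|673) = (673|491). Reduce: 673 ≡ 182 (mod 491). Now have (182|491).
Factor out 2: 182 = 2·91. Since 491 ≡ 3 (mod 8), (2|491) = -1. Now have -(91|491).
Both 91 ≡ 3 and 491 ≡ 3 (mod 4), so reciprocity gives (91|491) = -(491|91). Reduce: 491 ≡ 36 (mod 91). Now have (36|91).
Factor out 2: 36 = 2^2·9. Since 91 ≡ 3 (mod 8), (2|91) = -1, and (2|91)^2 = +1. Now have (9|91).
9 ≡ 1 (mod 4), so quadratic reciprocity gives (9|91) = (91|9). Reduce: 91 ≡ 1 (mod 9). Now have (1|9).
(1|9) = 1. Collecting the sign factors: 1.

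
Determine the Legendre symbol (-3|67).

(-3|67)
  = (64|67)    [-3 ≡ 64 mod 67]
  = (1|67)    [67 ≡ 3 mod 8 ⇒ (2|67)^6 = +1]
  = 1    [(1|67) = 1]

1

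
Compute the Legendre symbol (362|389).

-1

(362|389)
  = -(181|389)    [389 ≡ 5 mod 8 ⇒ (2|389) = -1]
  = -(389|181)    [QR: 181 ≡ 1 mod 4, sign kept]
  = -(27|181)    [389 ≡ 27 mod 181]
  = -(181|27)    [QR: 181 ≡ 1 mod 4, sign kept]
  = -(19|27)    [181 ≡ 19 mod 27]
  = (27|19)    [QR: both ≡ 3 mod 4, sign flips]
  = (8|19)    [27 ≡ 8 mod 19]
  = -(1|19)    [19 ≡ 3 mod 8 ⇒ (2|19)^3 = -1]
  = -1    [(1|19) = 1]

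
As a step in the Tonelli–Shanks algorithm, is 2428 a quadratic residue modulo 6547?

no

(2428/6547)
  = (607/6547)    [6547 ≡ 3 mod 8 ⇒ (2/6547)^2 = +1]
  = -(6547/607)    [QR: both ≡ 3 mod 4, sign flips]
  = -(477/607)    [6547 ≡ 477 mod 607]
  = -(607/477)    [QR: 477 ≡ 1 mod 4, sign kept]
  = -(130/477)    [607 ≡ 130 mod 477]
  = (65/477)    [477 ≡ 5 mod 8 ⇒ (2/477) = -1]
  = (477/65)    [QR: 65 ≡ 1 mod 4, sign kept]
  = (22/65)    [477 ≡ 22 mod 65]
  = (11/65)    [65 ≡ 1 mod 8 ⇒ (2/65) = +1]
  = (65/11)    [QR: 65 ≡ 1 mod 4, sign kept]
  = (10/11)    [65 ≡ 10 mod 11]
  = -(5/11)    [11 ≡ 3 mod 8 ⇒ (2/11) = -1]
  = -(11/5)    [QR: 5 ≡ 1 mod 4, sign kept]
  = -(1/5)    [11 ≡ 1 mod 5]
  = -1    [(1/5) = 1]
The Legendre symbol is -1, so x^2 ≡ 2428 (mod 6547) has no solution.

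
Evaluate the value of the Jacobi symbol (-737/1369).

Reduce the numerator: -737 ≡ 632 (mod 1369), so (-737/1369) = (632/1369).
Factor out 2: 632 = 2^3·79. Since 1369 ≡ 1 (mod 8), (2/1369) = +1, and (2/1369)^3 = +1. Now have (79/1369).
1369 ≡ 1 (mod 4), so quadratic reciprocity gives (79/1369) = (1369/79). Reduce: 1369 ≡ 26 (mod 79). Now have (26/79).
Factor out 2: 26 = 2·13. Since 79 ≡ 7 (mod 8), (2/79) = +1. Now have (13/79).
13 ≡ 1 (mod 4), so quadratic reciprocity gives (13/79) = (79/13). Reduce: 79 ≡ 1 (mod 13). Now have (1/13).
(1/13) = 1. Collecting the sign factors: 1.

1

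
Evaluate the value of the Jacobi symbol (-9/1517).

1

Reduce the numerator: -9 ≡ 1508 (mod 1517), so (-9/1517) = (1508/1517).
Factor out 2: 1508 = 2^2·377. Since 1517 ≡ 5 (mod 8), (2/1517) = -1, and (2/1517)^2 = +1. Now have (377/1517).
377 ≡ 1 (mod 4), so quadratic reciprocity gives (377/1517) = (1517/377). Reduce: 1517 ≡ 9 (mod 377). Now have (9/377).
9 ≡ 1 (mod 4), so quadratic reciprocity gives (9/377) = (377/9). Reduce: 377 ≡ 8 (mod 9). Now have (8/9).
Factor out 2: 8 = 2^3. Since 9 ≡ 1 (mod 8), (2/9) = +1, and (2/9)^3 = +1. Now have (1/9).
(1/9) = 1. Collecting the sign factors: 1.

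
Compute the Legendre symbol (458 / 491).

-1

(458 / 491)
  = -(229 / 491)    [491 ≡ 3 mod 8 ⇒ (2 / 491) = -1]
  = -(491 / 229)    [QR: 229 ≡ 1 mod 4, sign kept]
  = -(33 / 229)    [491 ≡ 33 mod 229]
  = -(229 / 33)    [QR: 33 ≡ 1 mod 4, sign kept]
  = -(31 / 33)    [229 ≡ 31 mod 33]
  = -(33 / 31)    [QR: 33 ≡ 1 mod 4, sign kept]
  = -(2 / 31)    [33 ≡ 2 mod 31]
  = -(1 / 31)    [31 ≡ 7 mod 8 ⇒ (2 / 31) = +1]
  = -1    [(1 / 31) = 1]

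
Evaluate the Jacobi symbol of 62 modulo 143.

-1

(62|143)
  = (31|143)    [143 ≡ 7 mod 8 ⇒ (2|143) = +1]
  = -(143|31)    [QR: both ≡ 3 mod 4, sign flips]
  = -(19|31)    [143 ≡ 19 mod 31]
  = (31|19)    [QR: both ≡ 3 mod 4, sign flips]
  = (12|19)    [31 ≡ 12 mod 19]
  = (3|19)    [19 ≡ 3 mod 8 ⇒ (2|19)^2 = +1]
  = -(19|3)    [QR: both ≡ 3 mod 4, sign flips]
  = -(1|3)    [19 ≡ 1 mod 3]
  = -1    [(1|3) = 1]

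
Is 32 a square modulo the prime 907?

(32|907)
  = -(1|907)    [907 ≡ 3 mod 8 ⇒ (2|907)^5 = -1]
  = -1    [(1|907) = 1]
The Legendre symbol is -1, so x^2 ≡ 32 (mod 907) has no solution.

no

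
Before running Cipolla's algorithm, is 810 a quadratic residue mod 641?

yes

Reduce the numerator: 810 ≡ 169 (mod 641), so (810|641) = (169|641).
169 ≡ 1 (mod 4), so quadratic reciprocity gives (169|641) = (641|169). Reduce: 641 ≡ 134 (mod 169). Now have (134|169).
Factor out 2: 134 = 2·67. Since 169 ≡ 1 (mod 8), (2|169) = +1. Now have (67|169).
169 ≡ 1 (mod 4), so quadratic reciprocity gives (67|169) = (169|67). Reduce: 169 ≡ 35 (mod 67). Now have (35|67).
Both 35 ≡ 3 and 67 ≡ 3 (mod 4), so reciprocity gives (35|67) = -(67|35). Reduce: 67 ≡ 32 (mod 35). Now have -(32|35).
Factor out 2: 32 = 2^5. Since 35 ≡ 3 (mod 8), (2|35) = -1, and (2|35)^5 = -1. Now have (1|35).
(1|35) = 1. Collecting the sign factors: 1.
The Legendre symbol is 1, so x^2 ≡ 810 (mod 641) has solution.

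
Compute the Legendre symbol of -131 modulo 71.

Pull out -1: (-131/71) = (-1/71)·(131/71). Since 71 ≡ 3 (mod 4), (-1/71) = -1. Now have -(131/71).
Reduce the numerator: 131 ≡ 60 (mod 71), so (131/71) = (60/71).
Factor out 2: 60 = 2^2·15. Since 71 ≡ 7 (mod 8), (2/71) = +1, and (2/71)^2 = +1. Now have -(15/71).
Both 15 ≡ 3 and 71 ≡ 3 (mod 4), so reciprocity gives (15/71) = -(71/15). Reduce: 71 ≡ 11 (mod 15). Now have (11/15).
Both 11 ≡ 3 and 15 ≡ 3 (mod 4), so reciprocity gives (11/15) = -(15/11). Reduce: 15 ≡ 4 (mod 11). Now have -(4/11).
Factor out 2: 4 = 2^2. Since 11 ≡ 3 (mod 8), (2/11) = -1, and (2/11)^2 = +1. Now have -(1/11).
(1/11) = 1. Collecting the sign factors: -1.

-1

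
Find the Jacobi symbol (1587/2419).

(1587/2419)
  = -(2419/1587)    [QR: both ≡ 3 mod 4, sign flips]
  = -(832/1587)    [2419 ≡ 832 mod 1587]
  = -(13/1587)    [1587 ≡ 3 mod 8 ⇒ (2/1587)^6 = +1]
  = -(1587/13)    [QR: 13 ≡ 1 mod 4, sign kept]
  = -(1/13)    [1587 ≡ 1 mod 13]
  = -1    [(1/13) = 1]

-1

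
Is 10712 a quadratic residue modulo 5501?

no

Reduce the numerator: 10712 ≡ 5211 (mod 5501), so (10712/5501) = (5211/5501).
5501 ≡ 1 (mod 4), so quadratic reciprocity gives (5211/5501) = (5501/5211). Reduce: 5501 ≡ 290 (mod 5211). Now have (290/5211).
Factor out 2: 290 = 2·145. Since 5211 ≡ 3 (mod 8), (2/5211) = -1. Now have -(145/5211).
145 ≡ 1 (mod 4), so quadratic reciprocity gives (145/5211) = (5211/145). Reduce: 5211 ≡ 136 (mod 145). Now have -(136/145).
Factor out 2: 136 = 2^3·17. Since 145 ≡ 1 (mod 8), (2/145) = +1, and (2/145)^3 = +1. Now have -(17/145).
17 ≡ 1 (mod 4), so quadratic reciprocity gives (17/145) = (145/17). Reduce: 145 ≡ 9 (mod 17). Now have -(9/17).
9 ≡ 1 (mod 4), so quadratic reciprocity gives (9/17) = (17/9). Reduce: 17 ≡ 8 (mod 9). Now have -(8/9).
Factor out 2: 8 = 2^3. Since 9 ≡ 1 (mod 8), (2/9) = +1, and (2/9)^3 = +1. Now have -(1/9).
(1/9) = 1. Collecting the sign factors: -1.
The Legendre symbol is -1, so x^2 ≡ 10712 (mod 5501) has no solution.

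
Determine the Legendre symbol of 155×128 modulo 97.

-1

By multiplicativity, (155·128/97) = (155/97)·(128/97).
First factor (155/97):
(155/97)
  = (58/97)    [155 ≡ 58 mod 97]
  = (29/97)    [97 ≡ 1 mod 8 ⇒ (2/97) = +1]
  = (97/29)    [QR: 29 ≡ 1 mod 4, sign kept]
  = (10/29)    [97 ≡ 10 mod 29]
  = -(5/29)    [29 ≡ 5 mod 8 ⇒ (2/29) = -1]
  = -(29/5)    [QR: 5 ≡ 1 mod 4, sign kept]
  = -(4/5)    [29 ≡ 4 mod 5]
  = -(1/5)    [5 ≡ 5 mod 8 ⇒ (2/5)^2 = +1]
  = -1    [(1/5) = 1]
Second factor (128/97):
(128/97)
  = (31/97)    [128 ≡ 31 mod 97]
  = (97/31)    [QR: 97 ≡ 1 mod 4, sign kept]
  = (4/31)    [97 ≡ 4 mod 31]
  = (1/31)    [31 ≡ 7 mod 8 ⇒ (2/31)^2 = +1]
  = 1    [(1/31) = 1]
Product: (-1)·(1) = -1.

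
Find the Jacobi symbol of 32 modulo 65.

1

Factor out 2: 32 = 2^5. Since 65 ≡ 1 (mod 8), (2|65) = +1, and (2|65)^5 = +1. Now have (1|65).
(1|65) = 1. Collecting the sign factors: 1.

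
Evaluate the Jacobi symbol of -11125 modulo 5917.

1

Reduce the numerator: -11125 ≡ 709 (mod 5917), so (-11125|5917) = (709|5917).
709 ≡ 1 (mod 4), so quadratic reciprocity gives (709|5917) = (5917|709). Reduce: 5917 ≡ 245 (mod 709). Now have (245|709).
245 ≡ 1 (mod 4), so quadratic reciprocity gives (245|709) = (709|245). Reduce: 709 ≡ 219 (mod 245). Now have (219|245).
245 ≡ 1 (mod 4), so quadratic reciprocity gives (219|245) = (245|219). Reduce: 245 ≡ 26 (mod 219). Now have (26|219).
Factor out 2: 26 = 2·13. Since 219 ≡ 3 (mod 8), (2|219) = -1. Now have -(13|219).
13 ≡ 1 (mod 4), so quadratic reciprocity gives (13|219) = (219|13). Reduce: 219 ≡ 11 (mod 13). Now have -(11|13).
13 ≡ 1 (mod 4), so quadratic reciprocity gives (11|13) = (13|11). Reduce: 13 ≡ 2 (mod 11). Now have -(2|11).
Factor out 2: 2 = 2. Since 11 ≡ 3 (mod 8), (2|11) = -1. Now have (1|11).
(1|11) = 1. Collecting the sign factors: 1.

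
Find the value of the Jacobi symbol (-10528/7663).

Pull out -1: (-10528/7663) = (-1/7663)·(10528/7663). Since 7663 ≡ 3 (mod 4), (-1/7663) = -1. Now have -(10528/7663).
Reduce the numerator: 10528 ≡ 2865 (mod 7663), so (10528/7663) = (2865/7663).
2865 ≡ 1 (mod 4), so quadratic reciprocity gives (2865/7663) = (7663/2865). Reduce: 7663 ≡ 1933 (mod 2865). Now have -(1933/2865).
1933 ≡ 1 (mod 4), so quadratic reciprocity gives (1933/2865) = (2865/1933). Reduce: 2865 ≡ 932 (mod 1933). Now have -(932/1933).
Factor out 2: 932 = 2^2·233. Since 1933 ≡ 5 (mod 8), (2/1933) = -1, and (2/1933)^2 = +1. Now have -(233/1933).
233 ≡ 1 (mod 4), so quadratic reciprocity gives (233/1933) = (1933/233). Reduce: 1933 ≡ 69 (mod 233). Now have -(69/233).
69 ≡ 1 (mod 4), so quadratic reciprocity gives (69/233) = (233/69). Reduce: 233 ≡ 26 (mod 69). Now have -(26/69).
Factor out 2: 26 = 2·13. Since 69 ≡ 5 (mod 8), (2/69) = -1. Now have (13/69).
13 ≡ 1 (mod 4), so quadratic reciprocity gives (13/69) = (69/13). Reduce: 69 ≡ 4 (mod 13). Now have (4/13).
Factor out 2: 4 = 2^2. Since 13 ≡ 5 (mod 8), (2/13) = -1, and (2/13)^2 = +1. Now have (1/13).
(1/13) = 1. Collecting the sign factors: 1.

1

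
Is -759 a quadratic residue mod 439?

Reduce the numerator: -759 ≡ 119 (mod 439), so (-759/439) = (119/439).
Both 119 ≡ 3 and 439 ≡ 3 (mod 4), so reciprocity gives (119/439) = -(439/119). Reduce: 439 ≡ 82 (mod 119). Now have -(82/119).
Factor out 2: 82 = 2·41. Since 119 ≡ 7 (mod 8), (2/119) = +1. Now have -(41/119).
41 ≡ 1 (mod 4), so quadratic reciprocity gives (41/119) = (119/41). Reduce: 119 ≡ 37 (mod 41). Now have -(37/41).
37 ≡ 1 (mod 4), so quadratic reciprocity gives (37/41) = (41/37). Reduce: 41 ≡ 4 (mod 37). Now have -(4/37).
Factor out 2: 4 = 2^2. Since 37 ≡ 5 (mod 8), (2/37) = -1, and (2/37)^2 = +1. Now have -(1/37).
(1/37) = 1. Collecting the sign factors: -1.
The Legendre symbol is -1, so x^2 ≡ -759 (mod 439) has no solution.

no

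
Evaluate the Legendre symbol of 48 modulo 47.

1

(48|47)
  = (1|47)    [48 ≡ 1 mod 47]
  = 1    [(1|47) = 1]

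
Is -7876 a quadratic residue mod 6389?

yes

(-7876/6389)
  = (7876/6389)    [6389 ≡ 1 mod 4 ⇒ (-1/6389) = +1]
  = (1487/6389)    [7876 ≡ 1487 mod 6389]
  = (6389/1487)    [QR: 6389 ≡ 1 mod 4, sign kept]
  = (441/1487)    [6389 ≡ 441 mod 1487]
  = (1487/441)    [QR: 441 ≡ 1 mod 4, sign kept]
  = (164/441)    [1487 ≡ 164 mod 441]
  = (41/441)    [441 ≡ 1 mod 8 ⇒ (2/441)^2 = +1]
  = (441/41)    [QR: 41 ≡ 1 mod 4, sign kept]
  = (31/41)    [441 ≡ 31 mod 41]
  = (41/31)    [QR: 41 ≡ 1 mod 4, sign kept]
  = (10/31)    [41 ≡ 10 mod 31]
  = (5/31)    [31 ≡ 7 mod 8 ⇒ (2/31) = +1]
  = (31/5)    [QR: 5 ≡ 1 mod 4, sign kept]
  = (1/5)    [31 ≡ 1 mod 5]
  = 1    [(1/5) = 1]
The Legendre symbol is 1, so x^2 ≡ -7876 (mod 6389) has solution.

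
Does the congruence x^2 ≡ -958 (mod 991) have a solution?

(-958|991)
  = -(958|991)    [991 ≡ 3 mod 4 ⇒ (-1|991) = -1]
  = -(479|991)    [991 ≡ 7 mod 8 ⇒ (2|991) = +1]
  = (991|479)    [QR: both ≡ 3 mod 4, sign flips]
  = (33|479)    [991 ≡ 33 mod 479]
  = (479|33)    [QR: 33 ≡ 1 mod 4, sign kept]
  = (17|33)    [479 ≡ 17 mod 33]
  = (33|17)    [QR: 17 ≡ 1 mod 4, sign kept]
  = (16|17)    [33 ≡ 16 mod 17]
  = (1|17)    [17 ≡ 1 mod 8 ⇒ (2|17)^4 = +1]
  = 1    [(1|17) = 1]
(-958|991) = 1, and 991 is prime, so -958 is a quadratic residue mod 991.

yes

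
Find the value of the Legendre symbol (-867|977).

Reduce the numerator: -867 ≡ 110 (mod 977), so (-867|977) = (110|977).
Factor out 2: 110 = 2·55. Since 977 ≡ 1 (mod 8), (2|977) = +1. Now have (55|977).
977 ≡ 1 (mod 4), so quadratic reciprocity gives (55|977) = (977|55). Reduce: 977 ≡ 42 (mod 55). Now have (42|55).
Factor out 2: 42 = 2·21. Since 55 ≡ 7 (mod 8), (2|55) = +1. Now have (21|55).
21 ≡ 1 (mod 4), so quadratic reciprocity gives (21|55) = (55|21). Reduce: 55 ≡ 13 (mod 21). Now have (13|21).
13 ≡ 1 (mod 4), so quadratic reciprocity gives (13|21) = (21|13). Reduce: 21 ≡ 8 (mod 13). Now have (8|13).
Factor out 2: 8 = 2^3. Since 13 ≡ 5 (mod 8), (2|13) = -1, and (2|13)^3 = -1. Now have -(1|13).
(1|13) = 1. Collecting the sign factors: -1.

-1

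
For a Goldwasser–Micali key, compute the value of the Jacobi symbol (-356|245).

(-356|245)
  = (134|245)    [-356 ≡ 134 mod 245]
  = -(67|245)    [245 ≡ 5 mod 8 ⇒ (2|245) = -1]
  = -(245|67)    [QR: 245 ≡ 1 mod 4, sign kept]
  = -(44|67)    [245 ≡ 44 mod 67]
  = -(11|67)    [67 ≡ 3 mod 8 ⇒ (2|67)^2 = +1]
  = (67|11)    [QR: both ≡ 3 mod 4, sign flips]
  = (1|11)    [67 ≡ 1 mod 11]
  = 1    [(1|11) = 1]

1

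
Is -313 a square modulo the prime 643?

Reduce the numerator: -313 ≡ 330 (mod 643), so (-313|643) = (330|643).
Factor out 2: 330 = 2·165. Since 643 ≡ 3 (mod 8), (2|643) = -1. Now have -(165|643).
165 ≡ 1 (mod 4), so quadratic reciprocity gives (165|643) = (643|165). Reduce: 643 ≡ 148 (mod 165). Now have -(148|165).
Factor out 2: 148 = 2^2·37. Since 165 ≡ 5 (mod 8), (2|165) = -1, and (2|165)^2 = +1. Now have -(37|165).
37 ≡ 1 (mod 4), so quadratic reciprocity gives (37|165) = (165|37). Reduce: 165 ≡ 17 (mod 37). Now have -(17|37).
17 ≡ 1 (mod 4), so quadratic reciprocity gives (17|37) = (37|17). Reduce: 37 ≡ 3 (mod 17). Now have -(3|17).
17 ≡ 1 (mod 4), so quadratic reciprocity gives (3|17) = (17|3). Reduce: 17 ≡ 2 (mod 3). Now have -(2|3).
Factor out 2: 2 = 2. Since 3 ≡ 3 (mod 8), (2|3) = -1. Now have (1|3).
(1|3) = 1. Collecting the sign factors: 1.
The Legendre symbol is 1, so x^2 ≡ -313 (mod 643) has solution.

yes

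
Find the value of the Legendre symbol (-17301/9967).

(-17301/9967)
  = (2633/9967)    [-17301 ≡ 2633 mod 9967]
  = (9967/2633)    [QR: 2633 ≡ 1 mod 4, sign kept]
  = (2068/2633)    [9967 ≡ 2068 mod 2633]
  = (517/2633)    [2633 ≡ 1 mod 8 ⇒ (2/2633)^2 = +1]
  = (2633/517)    [QR: 517 ≡ 1 mod 4, sign kept]
  = (48/517)    [2633 ≡ 48 mod 517]
  = (3/517)    [517 ≡ 5 mod 8 ⇒ (2/517)^4 = +1]
  = (517/3)    [QR: 517 ≡ 1 mod 4, sign kept]
  = (1/3)    [517 ≡ 1 mod 3]
  = 1    [(1/3) = 1]

1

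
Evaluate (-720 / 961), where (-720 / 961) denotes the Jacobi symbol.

1

(-720 / 961)
  = (720 / 961)    [961 ≡ 1 mod 4 ⇒ (-1 / 961) = +1]
  = (45 / 961)    [961 ≡ 1 mod 8 ⇒ (2 / 961)^4 = +1]
  = (961 / 45)    [QR: 45 ≡ 1 mod 4, sign kept]
  = (16 / 45)    [961 ≡ 16 mod 45]
  = (1 / 45)    [45 ≡ 5 mod 8 ⇒ (2 / 45)^4 = +1]
  = 1    [(1 / 45) = 1]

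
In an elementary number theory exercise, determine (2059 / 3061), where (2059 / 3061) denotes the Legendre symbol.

3061 ≡ 1 (mod 4), so quadratic reciprocity gives (2059 / 3061) = (3061 / 2059). Reduce: 3061 ≡ 1002 (mod 2059). Now have (1002 / 2059).
Factor out 2: 1002 = 2·501. Since 2059 ≡ 3 (mod 8), (2 / 2059) = -1. Now have -(501 / 2059).
501 ≡ 1 (mod 4), so quadratic reciprocity gives (501 / 2059) = (2059 / 501). Reduce: 2059 ≡ 55 (mod 501). Now have -(55 / 501).
501 ≡ 1 (mod 4), so quadratic reciprocity gives (55 / 501) = (501 / 55). Reduce: 501 ≡ 6 (mod 55). Now have -(6 / 55).
Factor out 2: 6 = 2·3. Since 55 ≡ 7 (mod 8), (2 / 55) = +1. Now have -(3 / 55).
Both 3 ≡ 3 and 55 ≡ 3 (mod 4), so reciprocity gives (3 / 55) = -(55 / 3). Reduce: 55 ≡ 1 (mod 3). Now have (1 / 3).
(1 / 3) = 1. Collecting the sign factors: 1.

1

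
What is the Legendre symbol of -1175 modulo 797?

-1

Reduce the numerator: -1175 ≡ 419 (mod 797), so (-1175/797) = (419/797).
797 ≡ 1 (mod 4), so quadratic reciprocity gives (419/797) = (797/419). Reduce: 797 ≡ 378 (mod 419). Now have (378/419).
Factor out 2: 378 = 2·189. Since 419 ≡ 3 (mod 8), (2/419) = -1. Now have -(189/419).
189 ≡ 1 (mod 4), so quadratic reciprocity gives (189/419) = (419/189). Reduce: 419 ≡ 41 (mod 189). Now have -(41/189).
41 ≡ 1 (mod 4), so quadratic reciprocity gives (41/189) = (189/41). Reduce: 189 ≡ 25 (mod 41). Now have -(25/41).
25 ≡ 1 (mod 4), so quadratic reciprocity gives (25/41) = (41/25). Reduce: 41 ≡ 16 (mod 25). Now have -(16/25).
Factor out 2: 16 = 2^4. Since 25 ≡ 1 (mod 8), (2/25) = +1, and (2/25)^4 = +1. Now have -(1/25).
(1/25) = 1. Collecting the sign factors: -1.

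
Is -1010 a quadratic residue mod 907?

Pull out -1: (-1010|907) = (-1|907)·(1010|907). Since 907 ≡ 3 (mod 4), (-1|907) = -1. Now have -(1010|907).
Reduce the numerator: 1010 ≡ 103 (mod 907), so (1010|907) = (103|907).
Both 103 ≡ 3 and 907 ≡ 3 (mod 4), so reciprocity gives (103|907) = -(907|103). Reduce: 907 ≡ 83 (mod 103). Now have (83|103).
Both 83 ≡ 3 and 103 ≡ 3 (mod 4), so reciprocity gives (83|103) = -(103|83). Reduce: 103 ≡ 20 (mod 83). Now have -(20|83).
Factor out 2: 20 = 2^2·5. Since 83 ≡ 3 (mod 8), (2|83) = -1, and (2|83)^2 = +1. Now have -(5|83).
5 ≡ 1 (mod 4), so quadratic reciprocity gives (5|83) = (83|5). Reduce: 83 ≡ 3 (mod 5). Now have -(3|5).
5 ≡ 1 (mod 4), so quadratic reciprocity gives (3|5) = (5|3). Reduce: 5 ≡ 2 (mod 3). Now have -(2|3).
Factor out 2: 2 = 2. Since 3 ≡ 3 (mod 8), (2|3) = -1. Now have (1|3).
(1|3) = 1. Collecting the sign factors: 1.
The Legendre symbol is 1, so x^2 ≡ -1010 (mod 907) has solution.

yes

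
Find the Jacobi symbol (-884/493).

0

(-884/493)
  = (884/493)    [493 ≡ 1 mod 4 ⇒ (-1/493) = +1]
  = (391/493)    [884 ≡ 391 mod 493]
  = (493/391)    [QR: 493 ≡ 1 mod 4, sign kept]
  = (102/391)    [493 ≡ 102 mod 391]
  = (51/391)    [391 ≡ 7 mod 8 ⇒ (2/391) = +1]
  = -(391/51)    [QR: both ≡ 3 mod 4, sign flips]
  = -(34/51)    [391 ≡ 34 mod 51]
  = (17/51)    [51 ≡ 3 mod 8 ⇒ (2/51) = -1]
  = (51/17)    [QR: 17 ≡ 1 mod 4, sign kept]
  = (0/17)    [51 ≡ 0 mod 17]
  = 0    [numerator 0, gcd > 1]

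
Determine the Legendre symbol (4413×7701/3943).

1

By multiplicativity, (4413·7701/3943) = (4413/3943)·(7701/3943).
First factor (4413/3943):
Reduce the numerator: 4413 ≡ 470 (mod 3943), so (4413/3943) = (470/3943).
Factor out 2: 470 = 2·235. Since 3943 ≡ 7 (mod 8), (2/3943) = +1. Now have (235/3943).
Both 235 ≡ 3 and 3943 ≡ 3 (mod 4), so reciprocity gives (235/3943) = -(3943/235). Reduce: 3943 ≡ 183 (mod 235). Now have -(183/235).
Both 183 ≡ 3 and 235 ≡ 3 (mod 4), so reciprocity gives (183/235) = -(235/183). Reduce: 235 ≡ 52 (mod 183). Now have (52/183).
Factor out 2: 52 = 2^2·13. Since 183 ≡ 7 (mod 8), (2/183) = +1, and (2/183)^2 = +1. Now have (13/183).
13 ≡ 1 (mod 4), so quadratic reciprocity gives (13/183) = (183/13). Reduce: 183 ≡ 1 (mod 13). Now have (1/13).
(1/13) = 1. Collecting the sign factors: 1.
Second factor (7701/3943):
Reduce the numerator: 7701 ≡ 3758 (mod 3943), so (7701/3943) = (3758/3943).
Factor out 2: 3758 = 2·1879. Since 3943 ≡ 7 (mod 8), (2/3943) = +1. Now have (1879/3943).
Both 1879 ≡ 3 and 3943 ≡ 3 (mod 4), so reciprocity gives (1879/3943) = -(3943/1879). Reduce: 3943 ≡ 185 (mod 1879). Now have -(185/1879).
185 ≡ 1 (mod 4), so quadratic reciprocity gives (185/1879) = (1879/185). Reduce: 1879 ≡ 29 (mod 185). Now have -(29/185).
29 ≡ 1 (mod 4), so quadratic reciprocity gives (29/185) = (185/29). Reduce: 185 ≡ 11 (mod 29). Now have -(11/29).
29 ≡ 1 (mod 4), so quadratic reciprocity gives (11/29) = (29/11). Reduce: 29 ≡ 7 (mod 11). Now have -(7/11).
Both 7 ≡ 3 and 11 ≡ 3 (mod 4), so reciprocity gives (7/11) = -(11/7). Reduce: 11 ≡ 4 (mod 7). Now have (4/7).
Factor out 2: 4 = 2^2. Since 7 ≡ 7 (mod 8), (2/7) = +1, and (2/7)^2 = +1. Now have (1/7).
(1/7) = 1. Collecting the sign factors: 1.
Product: (1)·(1) = 1.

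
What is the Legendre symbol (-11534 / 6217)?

1

(-11534 / 6217)
  = (900 / 6217)    [-11534 ≡ 900 mod 6217]
  = (225 / 6217)    [6217 ≡ 1 mod 8 ⇒ (2 / 6217)^2 = +1]
  = (6217 / 225)    [QR: 225 ≡ 1 mod 4, sign kept]
  = (142 / 225)    [6217 ≡ 142 mod 225]
  = (71 / 225)    [225 ≡ 1 mod 8 ⇒ (2 / 225) = +1]
  = (225 / 71)    [QR: 225 ≡ 1 mod 4, sign kept]
  = (12 / 71)    [225 ≡ 12 mod 71]
  = (3 / 71)    [71 ≡ 7 mod 8 ⇒ (2 / 71)^2 = +1]
  = -(71 / 3)    [QR: both ≡ 3 mod 4, sign flips]
  = -(2 / 3)    [71 ≡ 2 mod 3]
  = (1 / 3)    [3 ≡ 3 mod 8 ⇒ (2 / 3) = -1]
  = 1    [(1 / 3) = 1]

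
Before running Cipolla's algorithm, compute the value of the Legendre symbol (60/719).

1

Factor out 2: 60 = 2^2·15. Since 719 ≡ 7 (mod 8), (2/719) = +1, and (2/719)^2 = +1. Now have (15/719).
Both 15 ≡ 3 and 719 ≡ 3 (mod 4), so reciprocity gives (15/719) = -(719/15). Reduce: 719 ≡ 14 (mod 15). Now have -(14/15).
Factor out 2: 14 = 2·7. Since 15 ≡ 7 (mod 8), (2/15) = +1. Now have -(7/15).
Both 7 ≡ 3 and 15 ≡ 3 (mod 4), so reciprocity gives (7/15) = -(15/7). Reduce: 15 ≡ 1 (mod 7). Now have (1/7).
(1/7) = 1. Collecting the sign factors: 1.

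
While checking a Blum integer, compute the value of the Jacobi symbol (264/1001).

0

Factor out 2: 264 = 2^3·33. Since 1001 ≡ 1 (mod 8), (2/1001) = +1, and (2/1001)^3 = +1. Now have (33/1001).
33 ≡ 1 (mod 4), so quadratic reciprocity gives (33/1001) = (1001/33). Reduce: 1001 ≡ 11 (mod 33). Now have (11/33).
33 ≡ 1 (mod 4), so quadratic reciprocity gives (11/33) = (33/11). Reduce: 33 ≡ 0 (mod 11). Now have (0/11).
The numerator is now 0 with denominator 11 > 1: the symbol is 0.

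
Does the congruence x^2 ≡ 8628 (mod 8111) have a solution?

Reduce the numerator: 8628 ≡ 517 (mod 8111), so (8628/8111) = (517/8111).
517 ≡ 1 (mod 4), so quadratic reciprocity gives (517/8111) = (8111/517). Reduce: 8111 ≡ 356 (mod 517). Now have (356/517).
Factor out 2: 356 = 2^2·89. Since 517 ≡ 5 (mod 8), (2/517) = -1, and (2/517)^2 = +1. Now have (89/517).
89 ≡ 1 (mod 4), so quadratic reciprocity gives (89/517) = (517/89). Reduce: 517 ≡ 72 (mod 89). Now have (72/89).
Factor out 2: 72 = 2^3·9. Since 89 ≡ 1 (mod 8), (2/89) = +1, and (2/89)^3 = +1. Now have (9/89).
9 ≡ 1 (mod 4), so quadratic reciprocity gives (9/89) = (89/9). Reduce: 89 ≡ 8 (mod 9). Now have (8/9).
Factor out 2: 8 = 2^3. Since 9 ≡ 1 (mod 8), (2/9) = +1, and (2/9)^3 = +1. Now have (1/9).
(1/9) = 1. Collecting the sign factors: 1.
The Legendre symbol is 1, so x^2 ≡ 8628 (mod 8111) has solution.

yes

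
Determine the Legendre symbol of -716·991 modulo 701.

By multiplicativity, (-716·991/701) = (-716/701)·(991/701).
First factor (-716/701):
(-716/701)
  = (716/701)    [701 ≡ 1 mod 4 ⇒ (-1/701) = +1]
  = (15/701)    [716 ≡ 15 mod 701]
  = (701/15)    [QR: 701 ≡ 1 mod 4, sign kept]
  = (11/15)    [701 ≡ 11 mod 15]
  = -(15/11)    [QR: both ≡ 3 mod 4, sign flips]
  = -(4/11)    [15 ≡ 4 mod 11]
  = -(1/11)    [11 ≡ 3 mod 8 ⇒ (2/11)^2 = +1]
  = -1    [(1/11) = 1]
Second factor (991/701):
(991/701)
  = (290/701)    [991 ≡ 290 mod 701]
  = -(145/701)    [701 ≡ 5 mod 8 ⇒ (2/701) = -1]
  = -(701/145)    [QR: 145 ≡ 1 mod 4, sign kept]
  = -(121/145)    [701 ≡ 121 mod 145]
  = -(145/121)    [QR: 121 ≡ 1 mod 4, sign kept]
  = -(24/121)    [145 ≡ 24 mod 121]
  = -(3/121)    [121 ≡ 1 mod 8 ⇒ (2/121)^3 = +1]
  = -(121/3)    [QR: 121 ≡ 1 mod 4, sign kept]
  = -(1/3)    [121 ≡ 1 mod 3]
  = -1    [(1/3) = 1]
Product: (-1)·(-1) = 1.

1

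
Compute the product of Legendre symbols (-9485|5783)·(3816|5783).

-1

By multiplicativity, (-9485·3816|5783) = (-9485|5783)·(3816|5783).
First factor (-9485|5783):
(-9485|5783)
  = (2081|5783)    [-9485 ≡ 2081 mod 5783]
  = (5783|2081)    [QR: 2081 ≡ 1 mod 4, sign kept]
  = (1621|2081)    [5783 ≡ 1621 mod 2081]
  = (2081|1621)    [QR: 1621 ≡ 1 mod 4, sign kept]
  = (460|1621)    [2081 ≡ 460 mod 1621]
  = (115|1621)    [1621 ≡ 5 mod 8 ⇒ (2|1621)^2 = +1]
  = (1621|115)    [QR: 1621 ≡ 1 mod 4, sign kept]
  = (11|115)    [1621 ≡ 11 mod 115]
  = -(115|11)    [QR: both ≡ 3 mod 4, sign flips]
  = -(5|11)    [115 ≡ 5 mod 11]
  = -(11|5)    [QR: 5 ≡ 1 mod 4, sign kept]
  = -(1|5)    [11 ≡ 1 mod 5]
  = -1    [(1|5) = 1]
Second factor (3816|5783):
(3816|5783)
  = (477|5783)    [5783 ≡ 7 mod 8 ⇒ (2|5783)^3 = +1]
  = (5783|477)    [QR: 477 ≡ 1 mod 4, sign kept]
  = (59|477)    [5783 ≡ 59 mod 477]
  = (477|59)    [QR: 477 ≡ 1 mod 4, sign kept]
  = (5|59)    [477 ≡ 5 mod 59]
  = (59|5)    [QR: 5 ≡ 1 mod 4, sign kept]
  = (4|5)    [59 ≡ 4 mod 5]
  = (1|5)    [5 ≡ 5 mod 8 ⇒ (2|5)^2 = +1]
  = 1    [(1|5) = 1]
Product: (-1)·(1) = -1.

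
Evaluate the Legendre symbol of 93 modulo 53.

Reduce the numerator: 93 ≡ 40 (mod 53), so (93/53) = (40/53).
Factor out 2: 40 = 2^3·5. Since 53 ≡ 5 (mod 8), (2/53) = -1, and (2/53)^3 = -1. Now have -(5/53).
5 ≡ 1 (mod 4), so quadratic reciprocity gives (5/53) = (53/5). Reduce: 53 ≡ 3 (mod 5). Now have -(3/5).
5 ≡ 1 (mod 4), so quadratic reciprocity gives (3/5) = (5/3). Reduce: 5 ≡ 2 (mod 3). Now have -(2/3).
Factor out 2: 2 = 2. Since 3 ≡ 3 (mod 8), (2/3) = -1. Now have (1/3).
(1/3) = 1. Collecting the sign factors: 1.

1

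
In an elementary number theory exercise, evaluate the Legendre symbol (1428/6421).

Factor out 2: 1428 = 2^2·357. Since 6421 ≡ 5 (mod 8), (2/6421) = -1, and (2/6421)^2 = +1. Now have (357/6421).
357 ≡ 1 (mod 4), so quadratic reciprocity gives (357/6421) = (6421/357). Reduce: 6421 ≡ 352 (mod 357). Now have (352/357).
Factor out 2: 352 = 2^5·11. Since 357 ≡ 5 (mod 8), (2/357) = -1, and (2/357)^5 = -1. Now have -(11/357).
357 ≡ 1 (mod 4), so quadratic reciprocity gives (11/357) = (357/11). Reduce: 357 ≡ 5 (mod 11). Now have -(5/11).
5 ≡ 1 (mod 4), so quadratic reciprocity gives (5/11) = (11/5). Reduce: 11 ≡ 1 (mod 5). Now have -(1/5).
(1/5) = 1. Collecting the sign factors: -1.

-1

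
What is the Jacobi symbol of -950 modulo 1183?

(-950 / 1183)
  = (233 / 1183)    [-950 ≡ 233 mod 1183]
  = (1183 / 233)    [QR: 233 ≡ 1 mod 4, sign kept]
  = (18 / 233)    [1183 ≡ 18 mod 233]
  = (9 / 233)    [233 ≡ 1 mod 8 ⇒ (2 / 233) = +1]
  = (233 / 9)    [QR: 9 ≡ 1 mod 4, sign kept]
  = (8 / 9)    [233 ≡ 8 mod 9]
  = (1 / 9)    [9 ≡ 1 mod 8 ⇒ (2 / 9)^3 = +1]
  = 1    [(1 / 9) = 1]

1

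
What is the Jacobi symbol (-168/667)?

1

Pull out -1: (-168/667) = (-1/667)·(168/667). Since 667 ≡ 3 (mod 4), (-1/667) = -1. Now have -(168/667).
Factor out 2: 168 = 2^3·21. Since 667 ≡ 3 (mod 8), (2/667) = -1, and (2/667)^3 = -1. Now have (21/667).
21 ≡ 1 (mod 4), so quadratic reciprocity gives (21/667) = (667/21). Reduce: 667 ≡ 16 (mod 21). Now have (16/21).
Factor out 2: 16 = 2^4. Since 21 ≡ 5 (mod 8), (2/21) = -1, and (2/21)^4 = +1. Now have (1/21).
(1/21) = 1. Collecting the sign factors: 1.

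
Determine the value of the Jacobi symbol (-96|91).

Reduce the numerator: -96 ≡ 86 (mod 91), so (-96|91) = (86|91).
Factor out 2: 86 = 2·43. Since 91 ≡ 3 (mod 8), (2|91) = -1. Now have -(43|91).
Both 43 ≡ 3 and 91 ≡ 3 (mod 4), so reciprocity gives (43|91) = -(91|43). Reduce: 91 ≡ 5 (mod 43). Now have (5|43).
5 ≡ 1 (mod 4), so quadratic reciprocity gives (5|43) = (43|5). Reduce: 43 ≡ 3 (mod 5). Now have (3|5).
5 ≡ 1 (mod 4), so quadratic reciprocity gives (3|5) = (5|3). Reduce: 5 ≡ 2 (mod 3). Now have (2|3).
Factor out 2: 2 = 2. Since 3 ≡ 3 (mod 8), (2|3) = -1. Now have -(1|3).
(1|3) = 1. Collecting the sign factors: -1.

-1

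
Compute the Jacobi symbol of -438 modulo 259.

(-438/259)
  = -(438/259)    [259 ≡ 3 mod 4 ⇒ (-1/259) = -1]
  = -(179/259)    [438 ≡ 179 mod 259]
  = (259/179)    [QR: both ≡ 3 mod 4, sign flips]
  = (80/179)    [259 ≡ 80 mod 179]
  = (5/179)    [179 ≡ 3 mod 8 ⇒ (2/179)^4 = +1]
  = (179/5)    [QR: 5 ≡ 1 mod 4, sign kept]
  = (4/5)    [179 ≡ 4 mod 5]
  = (1/5)    [5 ≡ 5 mod 8 ⇒ (2/5)^2 = +1]
  = 1    [(1/5) = 1]

1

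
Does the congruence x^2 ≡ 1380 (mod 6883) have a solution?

(1380/6883)
  = (345/6883)    [6883 ≡ 3 mod 8 ⇒ (2/6883)^2 = +1]
  = (6883/345)    [QR: 345 ≡ 1 mod 4, sign kept]
  = (328/345)    [6883 ≡ 328 mod 345]
  = (41/345)    [345 ≡ 1 mod 8 ⇒ (2/345)^3 = +1]
  = (345/41)    [QR: 41 ≡ 1 mod 4, sign kept]
  = (17/41)    [345 ≡ 17 mod 41]
  = (41/17)    [QR: 17 ≡ 1 mod 4, sign kept]
  = (7/17)    [41 ≡ 7 mod 17]
  = (17/7)    [QR: 17 ≡ 1 mod 4, sign kept]
  = (3/7)    [17 ≡ 3 mod 7]
  = -(7/3)    [QR: both ≡ 3 mod 4, sign flips]
  = -(1/3)    [7 ≡ 1 mod 3]
  = -1    [(1/3) = 1]
(1380/6883) = -1, and 6883 is prime, so 1380 is not a quadratic residue mod 6883.

no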